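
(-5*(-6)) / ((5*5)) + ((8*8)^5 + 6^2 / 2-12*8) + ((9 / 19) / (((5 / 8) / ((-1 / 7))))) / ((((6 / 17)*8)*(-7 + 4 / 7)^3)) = 6196832058528833 / 5771250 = 1073741747.20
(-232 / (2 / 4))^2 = 215296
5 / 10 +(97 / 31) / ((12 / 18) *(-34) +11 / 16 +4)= 17441 / 53506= 0.33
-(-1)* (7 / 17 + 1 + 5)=109 / 17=6.41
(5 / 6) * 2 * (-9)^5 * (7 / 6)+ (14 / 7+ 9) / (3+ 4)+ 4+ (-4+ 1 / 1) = -1607409 / 14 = -114814.93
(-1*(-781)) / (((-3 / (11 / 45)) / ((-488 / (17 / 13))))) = 54501304 / 2295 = 23747.84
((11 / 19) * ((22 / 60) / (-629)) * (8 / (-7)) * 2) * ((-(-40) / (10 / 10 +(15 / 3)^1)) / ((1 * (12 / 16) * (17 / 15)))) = 77440 / 12799521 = 0.01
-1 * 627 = -627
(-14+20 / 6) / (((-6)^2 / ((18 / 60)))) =-4 / 45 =-0.09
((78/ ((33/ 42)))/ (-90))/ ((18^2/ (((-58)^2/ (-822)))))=76531/ 5493015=0.01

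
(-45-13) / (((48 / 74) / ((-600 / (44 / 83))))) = 2226475 / 22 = 101203.41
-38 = -38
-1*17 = -17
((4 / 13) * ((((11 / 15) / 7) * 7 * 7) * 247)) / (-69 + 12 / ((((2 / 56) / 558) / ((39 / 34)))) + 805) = 0.00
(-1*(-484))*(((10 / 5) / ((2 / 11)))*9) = 47916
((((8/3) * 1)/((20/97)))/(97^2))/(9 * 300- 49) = 2/3857205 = 0.00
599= 599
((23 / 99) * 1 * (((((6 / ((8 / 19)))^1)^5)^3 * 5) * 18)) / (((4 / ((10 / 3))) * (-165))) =-2783416298809873975572506355 / 129922760704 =-21423623418465271.90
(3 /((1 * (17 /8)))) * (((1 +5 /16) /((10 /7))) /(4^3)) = 441 /21760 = 0.02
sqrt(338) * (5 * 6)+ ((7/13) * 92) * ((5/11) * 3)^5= 489037500/2093663+ 390 * sqrt(2)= 785.12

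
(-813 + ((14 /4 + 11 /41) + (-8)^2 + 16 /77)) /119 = -4704081 /751366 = -6.26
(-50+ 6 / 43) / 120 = -268 / 645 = -0.42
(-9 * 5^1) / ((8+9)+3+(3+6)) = -1.55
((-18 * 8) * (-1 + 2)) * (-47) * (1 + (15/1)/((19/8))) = 940752/19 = 49513.26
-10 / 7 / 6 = -5 / 21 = -0.24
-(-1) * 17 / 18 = 17 / 18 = 0.94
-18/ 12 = -3/ 2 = -1.50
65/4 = 16.25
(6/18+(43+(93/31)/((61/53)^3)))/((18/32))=80.54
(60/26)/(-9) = -10/39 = -0.26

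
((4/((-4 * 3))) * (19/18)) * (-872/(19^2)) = 436/513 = 0.85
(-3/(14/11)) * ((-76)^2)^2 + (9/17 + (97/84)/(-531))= -59629751425109/758268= -78639414.33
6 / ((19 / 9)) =54 / 19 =2.84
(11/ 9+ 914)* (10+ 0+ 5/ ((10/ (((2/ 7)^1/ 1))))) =584827/ 63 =9282.97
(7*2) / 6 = 7 / 3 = 2.33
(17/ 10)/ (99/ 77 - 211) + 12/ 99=54793/ 484440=0.11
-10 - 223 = -233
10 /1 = 10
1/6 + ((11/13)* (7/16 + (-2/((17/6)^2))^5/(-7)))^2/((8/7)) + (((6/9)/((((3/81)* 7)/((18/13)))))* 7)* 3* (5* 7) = 77313067629465646019640040295071819/29540264472969697038342721431552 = 2617.21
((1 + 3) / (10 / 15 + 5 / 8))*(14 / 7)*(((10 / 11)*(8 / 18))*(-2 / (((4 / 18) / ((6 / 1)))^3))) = -33592320 / 341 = -98511.20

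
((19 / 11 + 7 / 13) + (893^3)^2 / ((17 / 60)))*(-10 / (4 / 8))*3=-261064182509049270595680 / 2431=-107389626700555026983.00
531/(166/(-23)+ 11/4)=-16284/137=-118.86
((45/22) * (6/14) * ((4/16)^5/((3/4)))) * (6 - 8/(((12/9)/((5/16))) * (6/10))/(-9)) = 2285/315392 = 0.01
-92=-92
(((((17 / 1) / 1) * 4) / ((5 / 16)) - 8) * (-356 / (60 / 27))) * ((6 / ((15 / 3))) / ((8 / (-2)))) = 10073.38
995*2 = 1990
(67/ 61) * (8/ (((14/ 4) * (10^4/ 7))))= 67/ 38125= 0.00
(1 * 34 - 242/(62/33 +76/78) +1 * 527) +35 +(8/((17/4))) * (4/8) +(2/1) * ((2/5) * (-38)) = 481.72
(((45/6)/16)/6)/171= 5/10944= 0.00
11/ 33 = 1/ 3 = 0.33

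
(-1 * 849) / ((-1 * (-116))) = -849 / 116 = -7.32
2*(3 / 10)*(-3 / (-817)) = 0.00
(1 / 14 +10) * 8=564 / 7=80.57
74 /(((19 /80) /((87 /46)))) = 257520 /437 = 589.29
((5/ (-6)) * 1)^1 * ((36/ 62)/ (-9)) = 0.05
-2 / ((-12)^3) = 1 / 864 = 0.00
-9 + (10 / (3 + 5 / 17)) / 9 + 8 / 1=-167 / 252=-0.66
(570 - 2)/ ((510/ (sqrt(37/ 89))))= 284*sqrt(3293)/ 22695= 0.72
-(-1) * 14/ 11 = 14/ 11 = 1.27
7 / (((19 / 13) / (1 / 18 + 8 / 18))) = 91 / 38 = 2.39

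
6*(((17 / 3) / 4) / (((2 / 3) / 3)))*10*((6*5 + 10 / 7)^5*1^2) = 197126424000000 / 16807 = 11728828702.33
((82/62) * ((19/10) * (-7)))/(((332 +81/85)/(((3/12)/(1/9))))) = -0.12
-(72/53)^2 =-5184/2809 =-1.85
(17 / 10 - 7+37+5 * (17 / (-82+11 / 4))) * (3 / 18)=32363 / 6340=5.10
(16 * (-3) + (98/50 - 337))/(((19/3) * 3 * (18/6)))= -168/25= -6.72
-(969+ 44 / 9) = -8765 / 9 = -973.89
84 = 84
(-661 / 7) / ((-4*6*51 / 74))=24457 / 4284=5.71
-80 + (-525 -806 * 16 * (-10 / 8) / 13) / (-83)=-7355 / 83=-88.61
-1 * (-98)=98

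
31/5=6.20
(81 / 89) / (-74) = -81 / 6586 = -0.01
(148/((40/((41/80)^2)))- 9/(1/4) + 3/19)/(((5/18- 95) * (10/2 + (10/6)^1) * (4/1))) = 1144860939/82931200000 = 0.01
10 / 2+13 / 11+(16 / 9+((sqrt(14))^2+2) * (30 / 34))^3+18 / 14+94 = 1135579009837 / 275781429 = 4117.68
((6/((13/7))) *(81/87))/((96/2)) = 189/3016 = 0.06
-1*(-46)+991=1037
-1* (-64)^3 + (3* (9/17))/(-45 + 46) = 4456475/17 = 262145.59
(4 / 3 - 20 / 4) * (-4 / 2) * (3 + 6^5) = 57046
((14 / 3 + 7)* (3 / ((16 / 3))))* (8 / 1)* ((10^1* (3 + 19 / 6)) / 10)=1295 / 4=323.75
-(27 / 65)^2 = -729 / 4225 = -0.17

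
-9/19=-0.47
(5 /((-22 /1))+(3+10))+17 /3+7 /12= 837 /44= 19.02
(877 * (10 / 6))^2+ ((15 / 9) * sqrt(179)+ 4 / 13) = 5 * sqrt(179) / 3+ 249966961 / 117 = 2136492.05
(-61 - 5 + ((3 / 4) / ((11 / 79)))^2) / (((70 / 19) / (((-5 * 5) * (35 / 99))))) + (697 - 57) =93114415 / 127776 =728.73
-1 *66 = -66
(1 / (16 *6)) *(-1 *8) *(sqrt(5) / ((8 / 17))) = -17 *sqrt(5) / 96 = -0.40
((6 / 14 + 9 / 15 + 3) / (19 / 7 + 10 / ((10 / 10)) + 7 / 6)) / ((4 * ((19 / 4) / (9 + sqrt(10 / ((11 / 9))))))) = 2538 * sqrt(110) / 609235 + 7614 / 55385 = 0.18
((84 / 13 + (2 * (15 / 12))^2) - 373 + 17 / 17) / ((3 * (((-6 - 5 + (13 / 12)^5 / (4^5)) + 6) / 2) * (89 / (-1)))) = -793417089024 / 1473611368879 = -0.54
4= 4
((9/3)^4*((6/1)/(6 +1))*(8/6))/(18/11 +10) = 891/112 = 7.96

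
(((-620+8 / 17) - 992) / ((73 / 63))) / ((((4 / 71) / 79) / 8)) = -19361684664 / 1241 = -15601679.83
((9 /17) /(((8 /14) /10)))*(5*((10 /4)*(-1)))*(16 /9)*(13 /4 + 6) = -32375 /17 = -1904.41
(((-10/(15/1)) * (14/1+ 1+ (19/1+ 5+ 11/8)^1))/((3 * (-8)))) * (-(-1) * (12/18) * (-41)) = -13243/432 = -30.66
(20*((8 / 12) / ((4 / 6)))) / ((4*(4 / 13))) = 65 / 4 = 16.25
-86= -86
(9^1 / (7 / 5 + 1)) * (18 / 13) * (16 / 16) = 135 / 26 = 5.19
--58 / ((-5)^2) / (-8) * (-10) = 2.90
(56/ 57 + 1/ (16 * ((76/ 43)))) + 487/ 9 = 603331/ 10944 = 55.13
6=6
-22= -22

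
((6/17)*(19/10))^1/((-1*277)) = -57/23545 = -0.00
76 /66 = 38 /33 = 1.15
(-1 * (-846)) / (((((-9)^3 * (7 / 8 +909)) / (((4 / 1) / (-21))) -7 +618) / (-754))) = -20412288 / 111453763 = -0.18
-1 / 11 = -0.09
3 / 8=0.38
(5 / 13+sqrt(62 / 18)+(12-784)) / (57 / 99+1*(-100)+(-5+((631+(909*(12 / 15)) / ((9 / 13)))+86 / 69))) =-12689215 / 25953863+1265*sqrt(31) / 5989353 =-0.49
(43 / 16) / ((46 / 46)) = 43 / 16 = 2.69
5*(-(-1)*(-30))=-150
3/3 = 1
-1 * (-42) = 42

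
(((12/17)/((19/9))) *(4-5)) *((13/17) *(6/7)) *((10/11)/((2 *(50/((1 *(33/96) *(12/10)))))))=-0.00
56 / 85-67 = -5639 / 85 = -66.34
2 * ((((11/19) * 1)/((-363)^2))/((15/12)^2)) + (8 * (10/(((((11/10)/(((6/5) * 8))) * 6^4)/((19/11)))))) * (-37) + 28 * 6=2280064696/17070075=133.57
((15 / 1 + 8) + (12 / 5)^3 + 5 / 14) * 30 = 195201 / 175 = 1115.43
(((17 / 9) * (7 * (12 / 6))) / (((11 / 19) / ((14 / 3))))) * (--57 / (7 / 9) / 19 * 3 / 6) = 4522 / 11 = 411.09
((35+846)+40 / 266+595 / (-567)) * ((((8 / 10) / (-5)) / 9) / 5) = -37925312 / 12119625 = -3.13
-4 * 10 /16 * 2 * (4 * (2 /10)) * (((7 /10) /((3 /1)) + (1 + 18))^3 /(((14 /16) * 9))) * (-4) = 3073600528 /212625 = 14455.50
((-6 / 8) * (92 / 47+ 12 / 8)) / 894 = -325 / 112048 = -0.00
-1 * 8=-8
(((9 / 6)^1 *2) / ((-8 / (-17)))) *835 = 42585 / 8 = 5323.12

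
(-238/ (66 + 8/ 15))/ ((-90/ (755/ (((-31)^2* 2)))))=89845/ 5754468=0.02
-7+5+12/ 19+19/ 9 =127/ 171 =0.74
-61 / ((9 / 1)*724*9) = -61 / 58644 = -0.00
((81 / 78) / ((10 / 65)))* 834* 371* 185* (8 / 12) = 257587155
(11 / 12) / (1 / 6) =11 / 2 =5.50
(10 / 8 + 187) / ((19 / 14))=138.71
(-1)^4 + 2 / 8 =5 / 4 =1.25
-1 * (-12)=12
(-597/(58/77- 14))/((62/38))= 291137/10540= 27.62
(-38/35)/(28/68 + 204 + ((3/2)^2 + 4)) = -2584/501375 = -0.01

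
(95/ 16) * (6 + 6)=285/ 4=71.25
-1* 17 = -17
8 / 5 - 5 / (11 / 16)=-312 / 55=-5.67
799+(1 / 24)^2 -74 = 417601 / 576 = 725.00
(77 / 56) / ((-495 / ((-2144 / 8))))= 67 / 90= 0.74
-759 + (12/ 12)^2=-758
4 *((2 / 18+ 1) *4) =160 / 9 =17.78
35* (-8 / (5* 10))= -28 / 5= -5.60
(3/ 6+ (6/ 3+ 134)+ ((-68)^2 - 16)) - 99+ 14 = 9319/ 2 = 4659.50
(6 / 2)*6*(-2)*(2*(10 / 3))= -240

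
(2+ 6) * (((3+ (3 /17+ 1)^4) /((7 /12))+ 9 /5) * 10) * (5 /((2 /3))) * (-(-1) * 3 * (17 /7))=44706.12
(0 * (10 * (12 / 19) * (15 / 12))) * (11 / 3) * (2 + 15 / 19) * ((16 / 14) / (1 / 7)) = 0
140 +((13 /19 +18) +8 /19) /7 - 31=14860 /133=111.73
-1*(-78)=78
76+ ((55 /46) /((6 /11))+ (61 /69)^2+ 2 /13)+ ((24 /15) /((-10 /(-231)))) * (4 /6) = 642247777 /6189300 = 103.77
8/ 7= 1.14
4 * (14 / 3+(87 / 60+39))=2707 / 15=180.47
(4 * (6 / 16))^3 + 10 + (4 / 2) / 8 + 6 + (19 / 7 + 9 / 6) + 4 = 1559 / 56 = 27.84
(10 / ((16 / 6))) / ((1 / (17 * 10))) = 1275 / 2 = 637.50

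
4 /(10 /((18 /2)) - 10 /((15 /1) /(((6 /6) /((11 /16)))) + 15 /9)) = 2070 /143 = 14.48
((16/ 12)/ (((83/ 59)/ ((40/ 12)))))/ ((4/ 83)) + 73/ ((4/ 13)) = 10901/ 36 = 302.81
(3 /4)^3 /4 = 27 /256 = 0.11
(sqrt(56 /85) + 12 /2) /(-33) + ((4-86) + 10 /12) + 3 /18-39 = -1322 /11-2 *sqrt(1190) /2805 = -120.21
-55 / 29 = -1.90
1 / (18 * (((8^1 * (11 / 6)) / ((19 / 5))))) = 19 / 1320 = 0.01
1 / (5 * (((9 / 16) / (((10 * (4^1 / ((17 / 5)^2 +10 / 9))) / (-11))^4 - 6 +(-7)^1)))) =-201092692996231864528 / 43528341850146316845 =-4.62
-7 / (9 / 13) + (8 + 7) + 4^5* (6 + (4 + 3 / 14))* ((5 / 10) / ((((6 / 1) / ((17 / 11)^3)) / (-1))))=-24488428 / 7623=-3212.44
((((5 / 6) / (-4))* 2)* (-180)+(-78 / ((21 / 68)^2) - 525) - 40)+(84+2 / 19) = -3417920 / 2793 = -1223.75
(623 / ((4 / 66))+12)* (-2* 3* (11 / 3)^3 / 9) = -3043997 / 9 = -338221.89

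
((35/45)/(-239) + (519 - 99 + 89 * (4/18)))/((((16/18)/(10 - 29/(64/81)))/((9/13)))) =-14549733855/1590784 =-9146.27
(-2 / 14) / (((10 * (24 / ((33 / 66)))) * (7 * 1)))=-1 / 23520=-0.00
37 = 37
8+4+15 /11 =147 /11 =13.36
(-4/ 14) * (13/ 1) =-26/ 7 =-3.71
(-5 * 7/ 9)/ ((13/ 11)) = -385/ 117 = -3.29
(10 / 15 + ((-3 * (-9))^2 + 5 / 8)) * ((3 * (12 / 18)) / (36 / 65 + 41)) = 35.15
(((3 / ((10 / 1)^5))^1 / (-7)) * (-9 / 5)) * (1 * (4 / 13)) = 27 / 11375000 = 0.00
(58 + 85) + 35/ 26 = 3753/ 26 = 144.35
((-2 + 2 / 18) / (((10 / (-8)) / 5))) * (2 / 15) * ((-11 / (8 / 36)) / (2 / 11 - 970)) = 2057 / 40005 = 0.05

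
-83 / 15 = -5.53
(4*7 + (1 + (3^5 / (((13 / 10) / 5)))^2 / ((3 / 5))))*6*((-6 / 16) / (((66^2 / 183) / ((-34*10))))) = 347926322505 / 7436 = 46789446.28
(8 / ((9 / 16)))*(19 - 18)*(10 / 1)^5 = 12800000 / 9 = 1422222.22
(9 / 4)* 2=9 / 2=4.50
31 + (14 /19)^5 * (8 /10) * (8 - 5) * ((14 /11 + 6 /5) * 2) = 22864201511 /680927225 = 33.58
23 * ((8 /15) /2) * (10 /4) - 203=-563 /3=-187.67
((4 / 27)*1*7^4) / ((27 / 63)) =67228 / 81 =829.98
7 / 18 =0.39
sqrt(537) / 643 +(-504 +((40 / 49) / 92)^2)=-640144916 / 1270129 +sqrt(537) / 643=-503.96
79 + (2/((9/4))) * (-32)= 455/9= 50.56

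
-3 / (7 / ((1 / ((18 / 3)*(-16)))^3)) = 1 / 2064384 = 0.00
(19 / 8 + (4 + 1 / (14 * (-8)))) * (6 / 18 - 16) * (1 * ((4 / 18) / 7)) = -33511 / 10584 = -3.17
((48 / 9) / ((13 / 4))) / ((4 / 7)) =112 / 39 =2.87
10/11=0.91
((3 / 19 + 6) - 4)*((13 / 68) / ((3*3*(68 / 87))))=15457 / 263568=0.06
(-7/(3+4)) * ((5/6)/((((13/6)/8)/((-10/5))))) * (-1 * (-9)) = 55.38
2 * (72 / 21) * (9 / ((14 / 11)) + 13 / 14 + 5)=89.14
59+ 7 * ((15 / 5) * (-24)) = -445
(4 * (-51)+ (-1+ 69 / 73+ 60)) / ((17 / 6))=-63096 / 1241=-50.84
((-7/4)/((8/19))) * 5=-665/32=-20.78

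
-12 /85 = -0.14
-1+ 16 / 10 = 0.60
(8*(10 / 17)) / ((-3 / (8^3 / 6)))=-20480 / 153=-133.86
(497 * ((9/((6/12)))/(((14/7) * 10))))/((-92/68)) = -76041/230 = -330.61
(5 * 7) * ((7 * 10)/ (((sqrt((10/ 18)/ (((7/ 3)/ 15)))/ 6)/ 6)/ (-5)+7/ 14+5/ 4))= 44100 * sqrt(7)/ 13891+19448100/ 13891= 1408.45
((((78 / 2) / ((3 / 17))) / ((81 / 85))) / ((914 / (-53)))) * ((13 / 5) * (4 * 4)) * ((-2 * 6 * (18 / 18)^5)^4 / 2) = -2650698752 / 457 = -5800216.09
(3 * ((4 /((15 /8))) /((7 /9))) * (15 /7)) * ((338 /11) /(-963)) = -32448 /57673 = -0.56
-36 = -36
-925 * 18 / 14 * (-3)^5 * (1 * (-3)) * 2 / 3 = -4045950 / 7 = -577992.86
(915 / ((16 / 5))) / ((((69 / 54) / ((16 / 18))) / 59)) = 269925 / 23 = 11735.87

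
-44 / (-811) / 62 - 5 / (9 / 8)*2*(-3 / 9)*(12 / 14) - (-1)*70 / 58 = 172130339 / 45932607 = 3.75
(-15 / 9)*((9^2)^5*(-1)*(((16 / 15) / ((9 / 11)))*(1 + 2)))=22728668688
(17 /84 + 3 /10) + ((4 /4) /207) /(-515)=1499549 /2984940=0.50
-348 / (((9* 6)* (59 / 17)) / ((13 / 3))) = -12818 / 1593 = -8.05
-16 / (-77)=16 / 77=0.21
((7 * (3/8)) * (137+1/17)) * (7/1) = 2518.46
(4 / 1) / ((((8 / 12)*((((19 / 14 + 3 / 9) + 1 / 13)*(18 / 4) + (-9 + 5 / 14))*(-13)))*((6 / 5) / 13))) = 1820 / 251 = 7.25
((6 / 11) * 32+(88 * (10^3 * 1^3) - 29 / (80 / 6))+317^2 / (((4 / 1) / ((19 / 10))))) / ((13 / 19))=198400.27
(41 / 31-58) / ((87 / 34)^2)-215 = -52478477 / 234639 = -223.66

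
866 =866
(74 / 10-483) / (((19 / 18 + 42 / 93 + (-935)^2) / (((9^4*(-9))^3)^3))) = 11581344329621219723013516709057176948957159672876 / 2439091955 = 4748219642100873446984707000000000000000.00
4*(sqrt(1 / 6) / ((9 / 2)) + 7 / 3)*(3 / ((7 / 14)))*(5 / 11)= 40*sqrt(6) / 99 + 280 / 11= 26.44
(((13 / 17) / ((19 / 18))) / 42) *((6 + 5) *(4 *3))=5148 / 2261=2.28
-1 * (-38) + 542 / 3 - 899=-2041 / 3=-680.33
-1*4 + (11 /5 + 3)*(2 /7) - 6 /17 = -1706 /595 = -2.87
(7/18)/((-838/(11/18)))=-77/271512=-0.00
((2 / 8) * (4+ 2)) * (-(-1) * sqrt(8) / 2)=3 * sqrt(2) / 2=2.12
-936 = -936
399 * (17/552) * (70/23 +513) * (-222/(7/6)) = -1276617771/1058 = -1206633.05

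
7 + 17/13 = 108/13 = 8.31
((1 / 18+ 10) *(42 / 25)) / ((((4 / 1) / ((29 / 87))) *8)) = 1267 / 7200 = 0.18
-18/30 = -3/5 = -0.60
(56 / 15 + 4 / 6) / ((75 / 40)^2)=1.25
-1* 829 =-829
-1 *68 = -68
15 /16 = 0.94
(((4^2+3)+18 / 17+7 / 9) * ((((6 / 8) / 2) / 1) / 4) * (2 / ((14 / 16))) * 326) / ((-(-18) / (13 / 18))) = 58.40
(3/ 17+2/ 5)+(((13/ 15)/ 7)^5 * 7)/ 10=178685730731/ 309954093750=0.58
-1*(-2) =2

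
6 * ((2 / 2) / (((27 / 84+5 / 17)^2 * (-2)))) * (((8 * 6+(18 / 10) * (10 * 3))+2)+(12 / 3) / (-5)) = -350739648 / 429245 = -817.11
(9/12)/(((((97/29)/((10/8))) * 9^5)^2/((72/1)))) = 21025/9720638349336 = 0.00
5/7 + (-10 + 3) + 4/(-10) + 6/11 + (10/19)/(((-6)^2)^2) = -6.14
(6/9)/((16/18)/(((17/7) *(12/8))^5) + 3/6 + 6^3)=4140303012/1344572008331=0.00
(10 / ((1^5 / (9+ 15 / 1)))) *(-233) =-55920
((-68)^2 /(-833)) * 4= -22.20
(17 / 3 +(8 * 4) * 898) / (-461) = -62.35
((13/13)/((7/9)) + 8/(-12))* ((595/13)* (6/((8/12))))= 255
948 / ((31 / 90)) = 2752.26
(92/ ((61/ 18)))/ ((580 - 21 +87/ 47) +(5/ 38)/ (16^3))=12114395136/ 250275772415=0.05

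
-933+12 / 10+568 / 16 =-8963 / 10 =-896.30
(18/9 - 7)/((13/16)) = -80/13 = -6.15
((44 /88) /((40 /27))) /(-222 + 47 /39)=-1053 /688880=-0.00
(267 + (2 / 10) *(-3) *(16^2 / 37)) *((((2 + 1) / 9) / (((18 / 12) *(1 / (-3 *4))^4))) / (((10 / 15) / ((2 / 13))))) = 279509.21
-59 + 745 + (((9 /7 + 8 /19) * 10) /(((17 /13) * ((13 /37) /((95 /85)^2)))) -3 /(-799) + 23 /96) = 732.65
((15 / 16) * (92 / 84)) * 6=345 / 56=6.16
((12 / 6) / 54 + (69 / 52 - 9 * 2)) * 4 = -23357 / 351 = -66.54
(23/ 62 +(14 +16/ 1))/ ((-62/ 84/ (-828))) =32741604/ 961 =34070.35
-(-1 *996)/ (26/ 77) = 38346/ 13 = 2949.69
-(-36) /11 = 36 /11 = 3.27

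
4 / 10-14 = -68 / 5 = -13.60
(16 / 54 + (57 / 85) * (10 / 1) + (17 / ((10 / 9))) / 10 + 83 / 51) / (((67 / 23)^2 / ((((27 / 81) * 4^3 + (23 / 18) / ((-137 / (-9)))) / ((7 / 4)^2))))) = 14598064994 / 1743505155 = 8.37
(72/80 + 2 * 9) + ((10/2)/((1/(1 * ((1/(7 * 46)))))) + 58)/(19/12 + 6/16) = 3671883/75670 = 48.52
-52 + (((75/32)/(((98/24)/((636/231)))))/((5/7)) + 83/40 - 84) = -2839723/21560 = -131.71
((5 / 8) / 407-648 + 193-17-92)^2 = 3372287831641 / 10601536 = 318094.27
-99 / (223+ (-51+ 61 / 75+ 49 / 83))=-616275 / 1079438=-0.57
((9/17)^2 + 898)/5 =259603/1445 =179.66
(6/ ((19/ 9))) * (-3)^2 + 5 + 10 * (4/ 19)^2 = 11199/ 361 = 31.02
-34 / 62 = -0.55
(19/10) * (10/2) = 19/2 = 9.50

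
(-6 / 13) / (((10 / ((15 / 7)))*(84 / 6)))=-9 / 1274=-0.01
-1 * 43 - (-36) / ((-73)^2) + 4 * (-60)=-1508071 / 5329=-282.99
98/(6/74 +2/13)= 47138/113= 417.15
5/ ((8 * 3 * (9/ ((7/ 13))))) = 0.01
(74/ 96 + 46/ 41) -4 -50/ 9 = -45241/ 5904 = -7.66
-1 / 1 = -1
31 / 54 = 0.57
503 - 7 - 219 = 277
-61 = -61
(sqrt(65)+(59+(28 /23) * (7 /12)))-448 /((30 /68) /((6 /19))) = -1710616 /6555+sqrt(65) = -252.90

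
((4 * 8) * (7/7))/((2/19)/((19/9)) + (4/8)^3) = 92416/505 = 183.00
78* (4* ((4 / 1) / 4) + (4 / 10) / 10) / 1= 7878 / 25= 315.12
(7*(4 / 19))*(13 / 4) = 91 / 19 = 4.79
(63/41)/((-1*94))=-63/3854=-0.02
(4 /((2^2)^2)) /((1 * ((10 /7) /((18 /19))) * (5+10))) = 21 /1900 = 0.01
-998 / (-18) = 499 / 9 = 55.44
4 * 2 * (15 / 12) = 10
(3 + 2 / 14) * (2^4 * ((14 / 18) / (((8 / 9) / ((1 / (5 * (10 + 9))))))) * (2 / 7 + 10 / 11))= 368 / 665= 0.55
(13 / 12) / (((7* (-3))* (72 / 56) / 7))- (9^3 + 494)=-396343 / 324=-1223.28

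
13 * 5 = 65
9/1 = 9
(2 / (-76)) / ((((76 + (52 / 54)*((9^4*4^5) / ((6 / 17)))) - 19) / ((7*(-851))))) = 5957 / 696565878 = 0.00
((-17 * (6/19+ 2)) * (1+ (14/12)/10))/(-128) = 12529/36480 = 0.34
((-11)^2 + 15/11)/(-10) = -12.24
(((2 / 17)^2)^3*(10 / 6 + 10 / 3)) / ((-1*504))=-40 / 1520666847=-0.00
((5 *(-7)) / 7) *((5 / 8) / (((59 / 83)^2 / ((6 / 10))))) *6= -310005 / 13924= -22.26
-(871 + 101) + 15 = -957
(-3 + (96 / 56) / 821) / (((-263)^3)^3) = 17229 / 34597357843751412651217381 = 0.00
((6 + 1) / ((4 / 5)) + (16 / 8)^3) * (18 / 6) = 201 / 4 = 50.25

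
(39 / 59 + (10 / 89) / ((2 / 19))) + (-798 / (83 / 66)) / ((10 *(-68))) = 197202277 / 74091610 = 2.66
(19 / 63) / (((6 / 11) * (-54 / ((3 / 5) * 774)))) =-8987 / 1890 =-4.76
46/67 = 0.69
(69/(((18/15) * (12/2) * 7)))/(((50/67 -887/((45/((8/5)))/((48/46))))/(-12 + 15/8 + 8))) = 75316375/832654144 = 0.09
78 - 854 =-776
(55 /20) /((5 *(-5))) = -11 /100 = -0.11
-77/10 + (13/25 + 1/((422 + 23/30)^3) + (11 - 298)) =-30008834287602783/102008410799350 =-294.18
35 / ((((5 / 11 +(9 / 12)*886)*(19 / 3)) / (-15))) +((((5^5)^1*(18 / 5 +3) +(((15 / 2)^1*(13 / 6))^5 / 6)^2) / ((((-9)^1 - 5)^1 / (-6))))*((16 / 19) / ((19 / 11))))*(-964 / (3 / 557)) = -4154467256212751743404928525 / 3114901241856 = -1333739638479623.51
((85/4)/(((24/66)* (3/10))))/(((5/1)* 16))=935/384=2.43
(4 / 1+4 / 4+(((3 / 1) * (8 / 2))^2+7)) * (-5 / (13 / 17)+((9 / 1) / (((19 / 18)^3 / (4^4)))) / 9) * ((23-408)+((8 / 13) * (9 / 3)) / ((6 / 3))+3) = -1119160973688 / 89167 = -12551291.10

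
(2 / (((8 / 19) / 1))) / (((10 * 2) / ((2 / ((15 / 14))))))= 133 / 300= 0.44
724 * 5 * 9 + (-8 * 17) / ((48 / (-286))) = 100171 / 3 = 33390.33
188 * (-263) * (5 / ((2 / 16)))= -1977760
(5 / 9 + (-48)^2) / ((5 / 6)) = 2765.47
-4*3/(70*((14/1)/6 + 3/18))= -12/175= -0.07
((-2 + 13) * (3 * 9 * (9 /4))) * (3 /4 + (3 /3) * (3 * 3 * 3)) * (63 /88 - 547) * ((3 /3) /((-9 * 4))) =144074781 /512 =281396.06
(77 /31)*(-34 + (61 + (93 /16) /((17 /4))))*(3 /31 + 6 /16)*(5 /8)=86891805 /4182272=20.78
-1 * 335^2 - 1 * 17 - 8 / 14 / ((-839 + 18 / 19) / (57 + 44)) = -12510597886 / 111461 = -112241.93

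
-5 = -5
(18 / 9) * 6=12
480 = 480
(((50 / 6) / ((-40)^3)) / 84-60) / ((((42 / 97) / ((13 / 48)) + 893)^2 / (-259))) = 2277317926968877 / 117281414423439360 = 0.02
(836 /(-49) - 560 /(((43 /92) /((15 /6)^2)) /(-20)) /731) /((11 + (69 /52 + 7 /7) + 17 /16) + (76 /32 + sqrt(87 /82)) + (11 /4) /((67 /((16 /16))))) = 12903600662829466304 /1150237248092487835 - 28091032942808576 * sqrt(7134) /3450711744277463505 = 10.53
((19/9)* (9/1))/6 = 19/6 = 3.17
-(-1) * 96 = 96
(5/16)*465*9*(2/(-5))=-523.12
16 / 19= 0.84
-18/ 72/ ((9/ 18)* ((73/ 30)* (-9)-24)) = 5/ 459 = 0.01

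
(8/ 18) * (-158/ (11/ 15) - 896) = -48904/ 99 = -493.98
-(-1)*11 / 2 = 5.50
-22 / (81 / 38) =-836 / 81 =-10.32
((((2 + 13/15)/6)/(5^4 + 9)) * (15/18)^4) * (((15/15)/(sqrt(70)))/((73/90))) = 5375 * sqrt(70)/839740608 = 0.00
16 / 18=8 / 9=0.89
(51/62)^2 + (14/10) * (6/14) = 24537/19220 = 1.28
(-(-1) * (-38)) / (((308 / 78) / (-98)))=943.09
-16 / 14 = -8 / 7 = -1.14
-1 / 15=-0.07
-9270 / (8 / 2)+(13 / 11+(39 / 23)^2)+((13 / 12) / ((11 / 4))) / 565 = -45635910301 / 19726410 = -2313.44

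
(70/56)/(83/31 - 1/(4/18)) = -155/226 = -0.69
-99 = -99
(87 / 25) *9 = 783 / 25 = 31.32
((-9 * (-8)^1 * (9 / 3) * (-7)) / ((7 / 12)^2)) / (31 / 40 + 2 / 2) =-1244160 / 497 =-2503.34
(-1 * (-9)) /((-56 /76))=-171 /14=-12.21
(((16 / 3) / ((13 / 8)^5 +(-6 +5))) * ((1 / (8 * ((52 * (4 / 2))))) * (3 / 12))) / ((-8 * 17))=-256 / 224442075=-0.00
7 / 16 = 0.44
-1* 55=-55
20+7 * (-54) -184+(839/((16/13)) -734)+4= -9445/16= -590.31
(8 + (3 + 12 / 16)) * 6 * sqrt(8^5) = 12761.86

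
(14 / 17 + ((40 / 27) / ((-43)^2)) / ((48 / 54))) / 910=0.00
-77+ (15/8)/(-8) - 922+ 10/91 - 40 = -6051861/5824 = -1039.12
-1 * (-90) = 90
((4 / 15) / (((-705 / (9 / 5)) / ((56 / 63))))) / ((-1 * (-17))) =-32 / 898875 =-0.00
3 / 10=0.30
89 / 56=1.59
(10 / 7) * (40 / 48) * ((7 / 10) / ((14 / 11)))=55 / 84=0.65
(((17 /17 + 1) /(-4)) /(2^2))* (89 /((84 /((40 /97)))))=-445 /8148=-0.05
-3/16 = -0.19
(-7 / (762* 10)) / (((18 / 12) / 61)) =-427 / 11430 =-0.04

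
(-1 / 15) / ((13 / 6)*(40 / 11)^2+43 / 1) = -121 / 130045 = -0.00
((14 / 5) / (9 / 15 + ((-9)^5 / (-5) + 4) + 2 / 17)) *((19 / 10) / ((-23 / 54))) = -8721 / 8249065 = -0.00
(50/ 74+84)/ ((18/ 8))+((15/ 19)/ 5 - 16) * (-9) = 1140205/ 6327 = 180.21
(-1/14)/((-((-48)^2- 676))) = 1/22792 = 0.00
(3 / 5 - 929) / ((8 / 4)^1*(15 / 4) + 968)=-9284 / 9755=-0.95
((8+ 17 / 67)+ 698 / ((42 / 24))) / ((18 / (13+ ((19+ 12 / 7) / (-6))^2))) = 932547755 / 1654632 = 563.60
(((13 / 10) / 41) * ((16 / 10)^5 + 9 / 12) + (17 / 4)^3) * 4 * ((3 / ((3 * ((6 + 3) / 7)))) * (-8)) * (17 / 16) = -376277656447 / 184500000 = -2039.45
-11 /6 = -1.83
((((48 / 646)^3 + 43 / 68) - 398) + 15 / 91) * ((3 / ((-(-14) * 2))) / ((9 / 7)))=-1624050620235 / 49064676752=-33.10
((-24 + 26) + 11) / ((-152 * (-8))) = 13 / 1216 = 0.01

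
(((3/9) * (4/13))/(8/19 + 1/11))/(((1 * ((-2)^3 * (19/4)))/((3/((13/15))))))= -330/18083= -0.02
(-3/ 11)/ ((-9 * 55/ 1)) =0.00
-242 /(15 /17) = -4114 /15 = -274.27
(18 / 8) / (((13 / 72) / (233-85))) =23976 / 13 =1844.31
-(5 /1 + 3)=-8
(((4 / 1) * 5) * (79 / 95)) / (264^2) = 79 / 331056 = 0.00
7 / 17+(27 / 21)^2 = 1720 / 833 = 2.06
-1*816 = -816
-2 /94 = -1 /47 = -0.02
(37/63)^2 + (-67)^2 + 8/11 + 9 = 196424993/43659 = 4499.07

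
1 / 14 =0.07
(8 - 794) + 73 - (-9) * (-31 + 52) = -524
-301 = -301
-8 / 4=-2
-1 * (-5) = 5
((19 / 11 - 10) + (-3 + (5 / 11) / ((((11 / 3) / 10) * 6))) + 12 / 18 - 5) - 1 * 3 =-6679 / 363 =-18.40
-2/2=-1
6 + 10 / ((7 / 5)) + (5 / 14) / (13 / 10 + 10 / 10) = 2141 / 161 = 13.30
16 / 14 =8 / 7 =1.14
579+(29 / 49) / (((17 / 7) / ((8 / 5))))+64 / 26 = 4500621 / 7735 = 581.85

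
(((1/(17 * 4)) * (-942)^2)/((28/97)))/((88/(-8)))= -21518577/5236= -4109.74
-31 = -31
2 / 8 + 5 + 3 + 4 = 49 / 4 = 12.25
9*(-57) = -513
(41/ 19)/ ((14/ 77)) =451/ 38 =11.87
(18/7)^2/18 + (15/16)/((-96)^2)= 0.37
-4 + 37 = 33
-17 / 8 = -2.12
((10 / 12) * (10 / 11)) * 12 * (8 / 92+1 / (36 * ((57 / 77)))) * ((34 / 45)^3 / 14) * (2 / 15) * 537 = 1653322760 / 662313267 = 2.50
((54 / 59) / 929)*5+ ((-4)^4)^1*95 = 24320.00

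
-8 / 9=-0.89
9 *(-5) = -45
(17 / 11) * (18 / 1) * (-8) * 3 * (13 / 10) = -47736 / 55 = -867.93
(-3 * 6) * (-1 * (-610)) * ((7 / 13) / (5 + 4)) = -8540 / 13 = -656.92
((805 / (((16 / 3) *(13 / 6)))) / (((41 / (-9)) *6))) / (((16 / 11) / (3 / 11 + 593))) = -5455485 / 5248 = -1039.54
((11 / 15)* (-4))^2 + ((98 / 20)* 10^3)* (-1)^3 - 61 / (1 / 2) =-1128014 / 225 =-5013.40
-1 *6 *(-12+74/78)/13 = 862/169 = 5.10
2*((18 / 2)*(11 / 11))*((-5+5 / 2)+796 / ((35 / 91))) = 186039 / 5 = 37207.80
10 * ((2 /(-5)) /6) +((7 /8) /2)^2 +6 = 4243 /768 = 5.52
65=65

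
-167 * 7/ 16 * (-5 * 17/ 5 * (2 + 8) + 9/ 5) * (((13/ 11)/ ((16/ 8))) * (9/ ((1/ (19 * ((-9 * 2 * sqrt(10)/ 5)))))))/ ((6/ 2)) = -6556487301 * sqrt(10)/ 4400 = -4712143.94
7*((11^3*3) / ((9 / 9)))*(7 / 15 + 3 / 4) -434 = 671461 / 20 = 33573.05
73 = 73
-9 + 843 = 834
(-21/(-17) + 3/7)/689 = 198/81991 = 0.00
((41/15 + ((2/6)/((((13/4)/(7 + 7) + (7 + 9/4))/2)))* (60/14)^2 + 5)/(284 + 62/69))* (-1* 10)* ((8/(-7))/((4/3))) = 7715304/28415639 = 0.27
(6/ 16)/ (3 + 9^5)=1/ 157472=0.00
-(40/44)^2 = -100/121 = -0.83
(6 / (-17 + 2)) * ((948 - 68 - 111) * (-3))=4614 / 5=922.80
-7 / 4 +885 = 3533 / 4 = 883.25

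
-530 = -530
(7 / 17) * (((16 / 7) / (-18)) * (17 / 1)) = -8 / 9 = -0.89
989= 989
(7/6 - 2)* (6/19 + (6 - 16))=460/57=8.07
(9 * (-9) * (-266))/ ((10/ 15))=32319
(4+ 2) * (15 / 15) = 6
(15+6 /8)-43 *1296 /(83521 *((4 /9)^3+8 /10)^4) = 8400696479034663537 /572413350873761296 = 14.68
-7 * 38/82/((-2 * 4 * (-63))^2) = -19/1487808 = -0.00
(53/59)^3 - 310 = -63518613/205379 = -309.28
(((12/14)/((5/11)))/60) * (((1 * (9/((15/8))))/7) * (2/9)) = 88/18375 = 0.00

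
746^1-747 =-1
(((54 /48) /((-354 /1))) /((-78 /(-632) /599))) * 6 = -141963 /1534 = -92.54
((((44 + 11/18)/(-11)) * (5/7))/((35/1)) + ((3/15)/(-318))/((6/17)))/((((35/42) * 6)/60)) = -39523/38955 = -1.01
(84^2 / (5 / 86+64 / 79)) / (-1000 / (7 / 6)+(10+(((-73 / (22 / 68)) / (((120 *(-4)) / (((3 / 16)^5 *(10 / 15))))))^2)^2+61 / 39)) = -593003314457831944221567884329711954821120000 / 61702884205631402556641125690644903465810773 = -9.61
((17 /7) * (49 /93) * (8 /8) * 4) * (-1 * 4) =-1904 /93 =-20.47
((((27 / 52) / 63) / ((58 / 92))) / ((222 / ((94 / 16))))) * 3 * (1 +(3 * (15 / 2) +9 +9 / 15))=1073433 / 31245760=0.03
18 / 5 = 3.60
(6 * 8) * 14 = 672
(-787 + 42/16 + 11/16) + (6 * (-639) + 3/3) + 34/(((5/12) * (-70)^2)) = -452433743/98000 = -4616.67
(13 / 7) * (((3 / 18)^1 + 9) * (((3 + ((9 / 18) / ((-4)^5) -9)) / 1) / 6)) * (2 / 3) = -8786635 / 774144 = -11.35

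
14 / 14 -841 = -840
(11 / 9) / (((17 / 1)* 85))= 0.00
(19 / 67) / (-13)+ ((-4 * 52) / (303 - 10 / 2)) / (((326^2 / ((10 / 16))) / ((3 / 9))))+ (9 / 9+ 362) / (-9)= -1669782212167 / 41377179012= -40.36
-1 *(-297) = 297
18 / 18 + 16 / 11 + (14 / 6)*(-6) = -127 / 11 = -11.55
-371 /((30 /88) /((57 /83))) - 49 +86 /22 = -3617556 /4565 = -792.45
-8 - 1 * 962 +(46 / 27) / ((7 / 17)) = -182548 / 189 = -965.86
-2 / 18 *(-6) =2 / 3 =0.67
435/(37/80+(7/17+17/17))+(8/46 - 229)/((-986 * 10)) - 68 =94868232427/578062220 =164.11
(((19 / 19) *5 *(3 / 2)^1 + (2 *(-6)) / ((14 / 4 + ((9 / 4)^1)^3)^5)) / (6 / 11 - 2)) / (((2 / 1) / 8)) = -129702246477057309 / 6288607512479944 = -20.62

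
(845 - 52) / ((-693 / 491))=-389363 / 693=-561.85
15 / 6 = 2.50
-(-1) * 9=9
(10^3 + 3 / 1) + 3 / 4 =4015 / 4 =1003.75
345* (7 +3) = 3450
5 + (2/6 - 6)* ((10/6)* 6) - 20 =-215/3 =-71.67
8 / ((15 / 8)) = 64 / 15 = 4.27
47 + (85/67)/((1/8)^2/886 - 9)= 320445015/6838489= 46.86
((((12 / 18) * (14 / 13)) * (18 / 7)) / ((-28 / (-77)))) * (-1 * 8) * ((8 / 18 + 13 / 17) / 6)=-16280 / 1989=-8.19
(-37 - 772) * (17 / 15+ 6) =-86563 / 15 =-5770.87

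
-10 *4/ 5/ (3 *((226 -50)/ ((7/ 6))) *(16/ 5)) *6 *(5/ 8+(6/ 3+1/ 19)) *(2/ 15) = -259/ 21888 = -0.01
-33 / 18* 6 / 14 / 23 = -11 / 322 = -0.03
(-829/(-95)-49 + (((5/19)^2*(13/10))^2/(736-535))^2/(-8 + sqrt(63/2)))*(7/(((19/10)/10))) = -19343734508080099460/13036905677969379-48059375*sqrt(14)/17382540903959172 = -1483.77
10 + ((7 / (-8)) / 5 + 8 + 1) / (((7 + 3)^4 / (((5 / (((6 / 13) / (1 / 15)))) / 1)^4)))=419914082033 / 41990400000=10.00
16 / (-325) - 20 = -6516 / 325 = -20.05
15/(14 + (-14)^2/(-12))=-45/7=-6.43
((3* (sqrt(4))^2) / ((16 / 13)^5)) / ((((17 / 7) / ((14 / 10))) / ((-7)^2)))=2674423479 / 22282240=120.02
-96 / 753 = -32 / 251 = -0.13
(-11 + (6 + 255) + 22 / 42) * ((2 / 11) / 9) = 10522 / 2079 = 5.06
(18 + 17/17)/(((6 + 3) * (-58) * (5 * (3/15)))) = -19/522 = -0.04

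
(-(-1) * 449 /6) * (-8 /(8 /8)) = -1796 /3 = -598.67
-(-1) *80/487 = 80/487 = 0.16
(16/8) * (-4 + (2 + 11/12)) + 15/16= -59/48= -1.23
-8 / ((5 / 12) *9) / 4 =-8 / 15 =-0.53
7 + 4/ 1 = 11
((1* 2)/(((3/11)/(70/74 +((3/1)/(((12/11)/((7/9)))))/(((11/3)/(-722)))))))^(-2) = 110889/1053043340041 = 0.00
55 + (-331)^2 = 109616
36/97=0.37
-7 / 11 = -0.64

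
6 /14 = 3 /7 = 0.43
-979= -979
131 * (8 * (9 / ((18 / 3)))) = 1572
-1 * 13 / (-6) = 13 / 6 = 2.17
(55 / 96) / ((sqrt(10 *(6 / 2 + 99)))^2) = 11 / 19584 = 0.00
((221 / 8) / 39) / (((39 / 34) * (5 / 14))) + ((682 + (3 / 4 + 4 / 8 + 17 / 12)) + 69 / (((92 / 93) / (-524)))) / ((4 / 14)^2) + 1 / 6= -1028046679 / 2340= -439336.19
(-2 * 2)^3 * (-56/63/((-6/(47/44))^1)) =-3008/297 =-10.13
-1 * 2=-2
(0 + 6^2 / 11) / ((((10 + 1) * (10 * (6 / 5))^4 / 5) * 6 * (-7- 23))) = -1 / 2509056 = -0.00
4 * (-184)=-736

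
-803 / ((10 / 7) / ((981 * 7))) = -38599407 / 10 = -3859940.70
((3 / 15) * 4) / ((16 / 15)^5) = 151875 / 262144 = 0.58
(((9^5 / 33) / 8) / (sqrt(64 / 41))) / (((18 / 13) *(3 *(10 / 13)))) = 56.03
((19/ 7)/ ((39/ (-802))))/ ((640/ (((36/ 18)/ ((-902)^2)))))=-7619/ 35538222720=-0.00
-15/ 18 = -5/ 6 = -0.83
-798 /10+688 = 3041 /5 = 608.20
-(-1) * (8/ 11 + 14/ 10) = 117/ 55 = 2.13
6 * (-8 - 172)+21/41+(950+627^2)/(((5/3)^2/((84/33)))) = 4059453003/11275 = 360040.18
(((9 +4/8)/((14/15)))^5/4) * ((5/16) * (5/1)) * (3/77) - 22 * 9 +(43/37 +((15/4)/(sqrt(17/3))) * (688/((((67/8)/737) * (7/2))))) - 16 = 4549898345452875/3138069659648 +454080 * sqrt(51)/119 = 28700.15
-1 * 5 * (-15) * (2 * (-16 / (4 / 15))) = -9000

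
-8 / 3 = -2.67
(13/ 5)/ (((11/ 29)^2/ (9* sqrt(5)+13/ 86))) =366.41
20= 20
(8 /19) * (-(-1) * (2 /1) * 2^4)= 256 /19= 13.47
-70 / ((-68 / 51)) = 105 / 2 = 52.50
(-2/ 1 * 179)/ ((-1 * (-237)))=-358/ 237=-1.51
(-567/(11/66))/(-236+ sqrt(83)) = 3402*sqrt(83)/55613+ 802872/55613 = 14.99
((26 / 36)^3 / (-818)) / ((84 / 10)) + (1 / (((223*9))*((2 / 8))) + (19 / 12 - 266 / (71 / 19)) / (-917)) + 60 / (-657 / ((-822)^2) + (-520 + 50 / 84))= -12822753831143934177641 / 340315536992948054098848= -0.04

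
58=58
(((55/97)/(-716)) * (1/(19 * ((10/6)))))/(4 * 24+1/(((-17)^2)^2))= -2756193/10580479016996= -0.00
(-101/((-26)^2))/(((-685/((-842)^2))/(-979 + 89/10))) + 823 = -172708163091/1157650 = -149188.58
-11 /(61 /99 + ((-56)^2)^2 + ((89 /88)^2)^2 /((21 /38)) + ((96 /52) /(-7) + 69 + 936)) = -38590396416 /34505088109005139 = -0.00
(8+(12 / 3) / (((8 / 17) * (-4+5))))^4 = 1185921 / 16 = 74120.06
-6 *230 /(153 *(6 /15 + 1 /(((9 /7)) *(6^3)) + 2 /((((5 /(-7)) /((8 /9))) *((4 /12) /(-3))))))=-64800 /163829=-0.40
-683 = -683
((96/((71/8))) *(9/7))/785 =6912/390145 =0.02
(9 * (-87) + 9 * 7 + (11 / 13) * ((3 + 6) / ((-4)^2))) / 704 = -149661 / 146432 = -1.02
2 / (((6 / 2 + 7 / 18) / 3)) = 108 / 61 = 1.77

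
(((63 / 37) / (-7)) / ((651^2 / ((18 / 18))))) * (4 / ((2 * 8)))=-1 / 6969172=-0.00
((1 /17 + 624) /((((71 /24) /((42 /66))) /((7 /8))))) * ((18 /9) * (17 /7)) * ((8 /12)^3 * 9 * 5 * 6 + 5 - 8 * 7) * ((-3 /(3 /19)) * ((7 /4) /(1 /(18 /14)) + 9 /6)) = -1841351085 /1562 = -1178841.92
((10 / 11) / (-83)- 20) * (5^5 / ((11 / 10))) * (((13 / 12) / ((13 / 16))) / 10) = -7579.91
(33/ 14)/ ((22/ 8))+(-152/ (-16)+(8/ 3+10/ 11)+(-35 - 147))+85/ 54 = -346139/ 2079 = -166.49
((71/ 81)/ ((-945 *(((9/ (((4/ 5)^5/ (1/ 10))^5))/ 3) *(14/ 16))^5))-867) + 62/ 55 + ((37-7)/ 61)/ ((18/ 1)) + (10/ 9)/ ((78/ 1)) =-57272998.66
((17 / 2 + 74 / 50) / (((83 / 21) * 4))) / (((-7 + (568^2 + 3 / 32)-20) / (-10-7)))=-712572 / 21420447025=-0.00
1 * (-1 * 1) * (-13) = 13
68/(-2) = -34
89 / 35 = 2.54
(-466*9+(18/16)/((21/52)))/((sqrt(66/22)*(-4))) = 19559*sqrt(3)/56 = 604.95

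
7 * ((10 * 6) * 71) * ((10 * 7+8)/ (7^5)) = 332280/ 2401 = 138.39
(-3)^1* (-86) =258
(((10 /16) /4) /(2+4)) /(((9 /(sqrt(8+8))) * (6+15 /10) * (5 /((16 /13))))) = 2 /5265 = 0.00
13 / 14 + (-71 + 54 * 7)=4311 / 14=307.93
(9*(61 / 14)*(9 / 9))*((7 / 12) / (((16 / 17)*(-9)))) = -1037 / 384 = -2.70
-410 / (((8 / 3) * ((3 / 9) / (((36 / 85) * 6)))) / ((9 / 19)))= -179334 / 323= -555.21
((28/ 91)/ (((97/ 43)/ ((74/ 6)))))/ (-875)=-6364/ 3310125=-0.00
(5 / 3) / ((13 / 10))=1.28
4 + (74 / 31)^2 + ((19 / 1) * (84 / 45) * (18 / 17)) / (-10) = 2427244 / 408425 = 5.94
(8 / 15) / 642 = 0.00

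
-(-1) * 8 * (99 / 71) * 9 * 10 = 71280 / 71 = 1003.94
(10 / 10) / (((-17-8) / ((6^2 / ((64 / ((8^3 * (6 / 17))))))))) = -1728 / 425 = -4.07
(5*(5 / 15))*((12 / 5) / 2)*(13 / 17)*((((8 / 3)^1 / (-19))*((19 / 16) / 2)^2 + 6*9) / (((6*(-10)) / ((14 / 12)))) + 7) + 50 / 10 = 16569793 / 1175040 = 14.10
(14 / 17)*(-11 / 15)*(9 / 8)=-231 / 340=-0.68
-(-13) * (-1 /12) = -13 /12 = -1.08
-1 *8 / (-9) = 8 / 9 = 0.89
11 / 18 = 0.61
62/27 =2.30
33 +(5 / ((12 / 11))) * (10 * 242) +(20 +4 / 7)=234050 / 21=11145.24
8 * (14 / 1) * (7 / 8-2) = -126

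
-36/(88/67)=-603/22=-27.41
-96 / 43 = -2.23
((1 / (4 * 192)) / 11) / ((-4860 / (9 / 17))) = -1 / 77552640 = -0.00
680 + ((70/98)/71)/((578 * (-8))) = 1562727035/2298128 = 680.00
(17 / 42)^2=289 / 1764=0.16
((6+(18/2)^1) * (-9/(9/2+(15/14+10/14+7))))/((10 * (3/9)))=-189/62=-3.05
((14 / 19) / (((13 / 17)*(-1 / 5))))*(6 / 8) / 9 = -595 / 1482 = -0.40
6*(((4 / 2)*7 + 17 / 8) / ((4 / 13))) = 314.44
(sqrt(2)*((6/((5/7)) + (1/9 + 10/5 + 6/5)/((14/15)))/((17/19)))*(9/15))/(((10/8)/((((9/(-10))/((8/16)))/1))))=-858078*sqrt(2)/74375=-16.32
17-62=-45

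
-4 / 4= -1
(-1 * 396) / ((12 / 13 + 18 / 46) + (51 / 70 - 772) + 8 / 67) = 555314760 / 1079551027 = 0.51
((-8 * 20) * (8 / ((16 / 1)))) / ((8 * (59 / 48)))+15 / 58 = -26955 / 3422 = -7.88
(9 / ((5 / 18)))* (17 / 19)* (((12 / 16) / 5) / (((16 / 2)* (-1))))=-4131 / 7600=-0.54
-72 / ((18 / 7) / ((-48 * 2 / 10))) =1344 / 5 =268.80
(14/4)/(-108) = -7/216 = -0.03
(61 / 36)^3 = 226981 / 46656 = 4.86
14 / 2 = 7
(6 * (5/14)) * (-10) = -150/7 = -21.43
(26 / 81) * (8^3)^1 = 13312 / 81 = 164.35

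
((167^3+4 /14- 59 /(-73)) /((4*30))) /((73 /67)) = 6644066591 /186515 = 35622.16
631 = 631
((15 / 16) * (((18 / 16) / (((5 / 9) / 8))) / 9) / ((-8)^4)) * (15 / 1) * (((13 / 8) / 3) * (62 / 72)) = 6045 / 2097152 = 0.00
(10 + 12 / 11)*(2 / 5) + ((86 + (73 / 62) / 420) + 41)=131.44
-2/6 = -1/3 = -0.33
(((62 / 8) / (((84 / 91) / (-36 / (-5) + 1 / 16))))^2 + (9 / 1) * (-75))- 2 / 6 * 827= 40804794049 / 14745600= 2767.25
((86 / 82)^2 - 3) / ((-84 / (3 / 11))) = 1597 / 258874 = 0.01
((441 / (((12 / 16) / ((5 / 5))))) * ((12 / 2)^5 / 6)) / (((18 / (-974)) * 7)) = -5890752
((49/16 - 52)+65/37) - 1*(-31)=-16.18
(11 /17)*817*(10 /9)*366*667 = 7313081380 /51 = 143393752.55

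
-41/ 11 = -3.73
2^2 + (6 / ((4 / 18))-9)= 22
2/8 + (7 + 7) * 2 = 113/4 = 28.25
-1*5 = -5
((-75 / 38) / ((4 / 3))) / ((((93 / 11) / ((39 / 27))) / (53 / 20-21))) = 4.64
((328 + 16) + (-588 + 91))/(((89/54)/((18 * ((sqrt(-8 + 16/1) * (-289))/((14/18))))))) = 773620632 * sqrt(2)/623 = 1756123.26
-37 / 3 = -12.33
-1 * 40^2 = -1600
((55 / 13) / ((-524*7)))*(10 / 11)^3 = -1250 / 1442441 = -0.00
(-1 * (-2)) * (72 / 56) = 18 / 7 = 2.57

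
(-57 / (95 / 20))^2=144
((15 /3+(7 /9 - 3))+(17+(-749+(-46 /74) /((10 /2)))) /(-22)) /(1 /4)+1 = 241799 /1665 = 145.22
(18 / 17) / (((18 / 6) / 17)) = 6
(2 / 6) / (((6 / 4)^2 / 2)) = 8 / 27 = 0.30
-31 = -31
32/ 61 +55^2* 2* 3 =1107182/ 61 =18150.52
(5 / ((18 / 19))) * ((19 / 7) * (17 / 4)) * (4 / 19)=1615 / 126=12.82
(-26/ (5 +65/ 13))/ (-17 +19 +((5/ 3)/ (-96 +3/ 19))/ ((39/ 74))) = -2769741/ 2095420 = -1.32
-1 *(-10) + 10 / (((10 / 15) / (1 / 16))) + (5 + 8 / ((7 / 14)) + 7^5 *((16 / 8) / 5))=540379 / 80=6754.74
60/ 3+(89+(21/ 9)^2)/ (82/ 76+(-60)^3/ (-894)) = 252152320/ 12366981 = 20.39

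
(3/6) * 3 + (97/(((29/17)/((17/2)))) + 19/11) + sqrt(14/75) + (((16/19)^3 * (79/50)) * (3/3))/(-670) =sqrt(42)/15 + 8915934279551/18324675875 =486.99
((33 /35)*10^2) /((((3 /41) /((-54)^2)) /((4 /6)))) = 17534880 /7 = 2504982.86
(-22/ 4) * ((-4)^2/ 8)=-11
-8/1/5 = -8/5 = -1.60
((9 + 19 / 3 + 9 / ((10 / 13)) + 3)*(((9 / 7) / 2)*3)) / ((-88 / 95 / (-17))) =2619207 / 2464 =1062.99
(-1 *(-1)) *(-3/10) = -3/10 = -0.30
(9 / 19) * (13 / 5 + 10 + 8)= 927 / 95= 9.76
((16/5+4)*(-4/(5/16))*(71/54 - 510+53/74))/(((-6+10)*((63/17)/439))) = 242379612352/174825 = 1386412.77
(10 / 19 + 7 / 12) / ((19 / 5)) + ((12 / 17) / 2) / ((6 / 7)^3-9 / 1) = 5869511 / 23492436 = 0.25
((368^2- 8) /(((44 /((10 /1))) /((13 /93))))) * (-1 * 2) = -8802040 /1023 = -8604.14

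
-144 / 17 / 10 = -72 / 85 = -0.85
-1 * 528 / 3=-176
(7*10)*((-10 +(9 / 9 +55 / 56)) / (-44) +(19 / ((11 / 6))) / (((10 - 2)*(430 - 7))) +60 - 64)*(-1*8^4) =1696413440 / 1551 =1093754.64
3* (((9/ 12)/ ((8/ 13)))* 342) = 20007/ 16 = 1250.44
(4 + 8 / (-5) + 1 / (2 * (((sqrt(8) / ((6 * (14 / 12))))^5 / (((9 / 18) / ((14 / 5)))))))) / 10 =6 / 25 + 2401 * sqrt(2) / 4096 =1.07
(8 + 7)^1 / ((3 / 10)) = 50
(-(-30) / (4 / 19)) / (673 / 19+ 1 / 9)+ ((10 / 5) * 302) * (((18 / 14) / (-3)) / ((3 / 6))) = -6242529 / 12152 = -513.70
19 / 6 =3.17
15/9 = 5/3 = 1.67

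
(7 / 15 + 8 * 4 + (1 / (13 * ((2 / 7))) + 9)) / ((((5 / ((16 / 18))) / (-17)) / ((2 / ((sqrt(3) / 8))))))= -17709376 * sqrt(3) / 26325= -1165.19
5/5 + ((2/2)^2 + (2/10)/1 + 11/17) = 242/85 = 2.85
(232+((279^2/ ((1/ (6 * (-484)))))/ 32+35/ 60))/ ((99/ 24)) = -169532116/ 99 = -1712445.62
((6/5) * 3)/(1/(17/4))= 153/10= 15.30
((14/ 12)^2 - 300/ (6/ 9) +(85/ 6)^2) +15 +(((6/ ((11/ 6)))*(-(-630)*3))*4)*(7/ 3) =11384597/ 198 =57497.96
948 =948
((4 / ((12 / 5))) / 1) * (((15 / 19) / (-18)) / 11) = -0.01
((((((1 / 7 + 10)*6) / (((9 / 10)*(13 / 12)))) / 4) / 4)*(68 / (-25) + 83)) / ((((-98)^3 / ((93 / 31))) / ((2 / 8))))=-427491 / 1712969440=-0.00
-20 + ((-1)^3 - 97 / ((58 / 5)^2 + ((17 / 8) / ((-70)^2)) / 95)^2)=-5274501287429979829 / 251102670207522849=-21.01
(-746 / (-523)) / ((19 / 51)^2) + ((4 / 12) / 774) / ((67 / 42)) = 50312553055 / 4895472987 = 10.28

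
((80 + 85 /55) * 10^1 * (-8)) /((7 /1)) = -71760 /77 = -931.95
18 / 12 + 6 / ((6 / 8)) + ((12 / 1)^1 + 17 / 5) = 249 / 10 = 24.90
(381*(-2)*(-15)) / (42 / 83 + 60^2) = 158115 / 49807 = 3.17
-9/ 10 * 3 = -27/ 10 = -2.70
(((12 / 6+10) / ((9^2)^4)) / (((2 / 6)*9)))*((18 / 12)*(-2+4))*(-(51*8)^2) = -73984 / 1594323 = -0.05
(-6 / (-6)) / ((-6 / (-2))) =1 / 3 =0.33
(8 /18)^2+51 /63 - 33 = -18140 /567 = -31.99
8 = 8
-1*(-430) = 430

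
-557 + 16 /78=-21715 /39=-556.79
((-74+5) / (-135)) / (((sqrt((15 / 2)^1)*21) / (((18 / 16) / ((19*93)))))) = 23*sqrt(30) / 22264200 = 0.00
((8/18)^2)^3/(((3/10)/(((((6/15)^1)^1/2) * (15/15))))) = 8192/1594323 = 0.01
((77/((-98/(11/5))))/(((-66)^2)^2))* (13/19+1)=-1/6517665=-0.00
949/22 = 43.14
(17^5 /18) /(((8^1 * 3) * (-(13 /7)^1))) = -9938999 /5616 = -1769.76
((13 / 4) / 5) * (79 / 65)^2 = 6241 / 6500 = 0.96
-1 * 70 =-70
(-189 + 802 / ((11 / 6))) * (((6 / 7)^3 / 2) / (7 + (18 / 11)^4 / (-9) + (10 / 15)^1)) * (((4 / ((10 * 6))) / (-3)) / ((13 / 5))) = -130954428 / 1345507709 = -0.10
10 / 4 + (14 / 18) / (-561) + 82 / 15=402167 / 50490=7.97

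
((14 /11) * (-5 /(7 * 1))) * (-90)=900 /11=81.82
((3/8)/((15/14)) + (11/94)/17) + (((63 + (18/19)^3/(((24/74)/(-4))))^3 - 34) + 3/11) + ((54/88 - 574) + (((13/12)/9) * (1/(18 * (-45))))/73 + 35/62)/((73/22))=1481728932304321121582206085389/10246559591771863250514030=144607.46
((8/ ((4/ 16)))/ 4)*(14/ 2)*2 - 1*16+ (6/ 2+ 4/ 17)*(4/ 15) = 96.86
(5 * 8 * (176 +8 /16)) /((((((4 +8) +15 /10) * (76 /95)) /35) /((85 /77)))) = 7501250 /297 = 25256.73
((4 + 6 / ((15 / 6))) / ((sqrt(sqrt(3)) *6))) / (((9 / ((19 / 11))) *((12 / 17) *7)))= 1292 *3^(3 / 4) / 93555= 0.03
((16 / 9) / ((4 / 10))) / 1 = 40 / 9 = 4.44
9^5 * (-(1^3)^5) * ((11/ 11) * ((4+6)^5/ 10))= -590490000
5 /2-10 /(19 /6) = -25 /38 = -0.66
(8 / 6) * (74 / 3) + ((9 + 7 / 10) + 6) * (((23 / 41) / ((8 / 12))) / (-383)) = 92864263 / 2826540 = 32.85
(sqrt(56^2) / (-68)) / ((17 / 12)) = -168 / 289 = -0.58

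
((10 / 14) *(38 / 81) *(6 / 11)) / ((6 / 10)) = 0.30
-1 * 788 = -788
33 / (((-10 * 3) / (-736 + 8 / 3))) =2420 / 3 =806.67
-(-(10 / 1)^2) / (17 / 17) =100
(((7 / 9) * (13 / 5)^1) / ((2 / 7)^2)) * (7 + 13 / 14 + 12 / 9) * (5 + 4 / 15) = 19575647 / 16200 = 1208.37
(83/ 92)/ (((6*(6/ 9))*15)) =83/ 5520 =0.02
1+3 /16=19 /16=1.19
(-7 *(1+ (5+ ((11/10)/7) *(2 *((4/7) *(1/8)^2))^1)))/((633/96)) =-47062/7385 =-6.37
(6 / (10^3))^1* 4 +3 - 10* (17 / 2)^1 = -81.98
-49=-49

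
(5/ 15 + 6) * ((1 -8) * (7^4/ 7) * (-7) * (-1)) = -319333/ 3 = -106444.33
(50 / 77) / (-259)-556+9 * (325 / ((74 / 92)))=61434092 / 19943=3080.48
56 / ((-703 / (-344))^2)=6626816 / 494209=13.41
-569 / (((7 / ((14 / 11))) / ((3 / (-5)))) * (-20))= -3.10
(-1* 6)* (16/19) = -96/19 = -5.05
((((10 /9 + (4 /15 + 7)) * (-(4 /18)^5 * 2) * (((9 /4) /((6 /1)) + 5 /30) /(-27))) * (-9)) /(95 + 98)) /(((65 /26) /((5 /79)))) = -78416 /364629641715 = -0.00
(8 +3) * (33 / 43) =363 / 43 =8.44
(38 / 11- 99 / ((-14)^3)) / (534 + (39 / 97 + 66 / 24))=10220017 / 1572699590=0.01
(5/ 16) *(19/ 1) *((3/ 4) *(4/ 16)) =285/ 256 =1.11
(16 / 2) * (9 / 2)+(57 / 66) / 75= 59419 / 1650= 36.01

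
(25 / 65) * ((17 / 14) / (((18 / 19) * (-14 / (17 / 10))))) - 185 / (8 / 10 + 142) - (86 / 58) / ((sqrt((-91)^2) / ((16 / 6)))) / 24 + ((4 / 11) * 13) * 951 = 248404274947 / 55271216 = 4494.28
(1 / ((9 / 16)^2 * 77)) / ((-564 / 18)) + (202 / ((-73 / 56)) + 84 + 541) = 3352816825 / 7133049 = 470.04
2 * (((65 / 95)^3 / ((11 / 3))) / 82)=6591 / 3093409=0.00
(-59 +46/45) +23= -1574/45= -34.98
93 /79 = 1.18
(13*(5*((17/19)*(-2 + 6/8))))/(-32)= 5525/2432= 2.27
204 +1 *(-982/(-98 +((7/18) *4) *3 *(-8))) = 42885/203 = 211.26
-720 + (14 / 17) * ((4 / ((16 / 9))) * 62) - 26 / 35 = -360487 / 595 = -605.86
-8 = -8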